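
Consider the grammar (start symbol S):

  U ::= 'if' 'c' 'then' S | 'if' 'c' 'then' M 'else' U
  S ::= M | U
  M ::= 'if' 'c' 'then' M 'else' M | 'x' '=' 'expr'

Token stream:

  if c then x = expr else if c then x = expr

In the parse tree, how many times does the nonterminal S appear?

[S [U if c then [M x = expr] else [U if c then [S [M x = expr]]]]]

2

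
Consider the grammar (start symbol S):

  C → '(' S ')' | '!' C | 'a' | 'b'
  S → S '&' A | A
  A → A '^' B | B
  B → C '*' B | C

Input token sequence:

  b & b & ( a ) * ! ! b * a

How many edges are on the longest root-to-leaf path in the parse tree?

8

[S [S [S [A [B [C b]]]] & [A [B [C b]]]] & [A [B [C ( [S [A [B [C a]]]] )] * [B [C ! [C ! [C b]]] * [B [C a]]]]]]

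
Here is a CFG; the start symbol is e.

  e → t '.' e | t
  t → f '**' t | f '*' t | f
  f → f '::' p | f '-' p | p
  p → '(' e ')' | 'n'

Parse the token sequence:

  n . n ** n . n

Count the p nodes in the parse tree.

4

[e [t [f [p n]]] . [e [t [f [p n]] ** [t [f [p n]]]] . [e [t [f [p n]]]]]]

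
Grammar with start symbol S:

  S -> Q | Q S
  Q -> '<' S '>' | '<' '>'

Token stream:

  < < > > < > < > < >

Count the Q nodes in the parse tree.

[S [Q < [S [Q < >]] >] [S [Q < >] [S [Q < >] [S [Q < >]]]]]

5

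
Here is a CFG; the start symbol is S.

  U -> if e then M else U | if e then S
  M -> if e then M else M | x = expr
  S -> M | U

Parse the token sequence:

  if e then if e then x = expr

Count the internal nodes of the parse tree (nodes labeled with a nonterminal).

[S [U if e then [S [U if e then [S [M x = expr]]]]]]

6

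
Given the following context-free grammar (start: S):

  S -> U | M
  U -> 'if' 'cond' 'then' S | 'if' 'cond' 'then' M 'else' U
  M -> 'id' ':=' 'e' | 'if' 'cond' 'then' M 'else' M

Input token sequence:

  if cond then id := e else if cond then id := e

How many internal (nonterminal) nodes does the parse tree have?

[S [U if cond then [M id := e] else [U if cond then [S [M id := e]]]]]

6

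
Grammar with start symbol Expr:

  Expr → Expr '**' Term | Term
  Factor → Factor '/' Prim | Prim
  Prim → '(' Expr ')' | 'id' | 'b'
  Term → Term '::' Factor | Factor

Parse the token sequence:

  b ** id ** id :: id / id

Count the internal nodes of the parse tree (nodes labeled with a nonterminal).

17

[Expr [Expr [Expr [Term [Factor [Prim b]]]] ** [Term [Factor [Prim id]]]] ** [Term [Term [Factor [Prim id]]] :: [Factor [Factor [Prim id]] / [Prim id]]]]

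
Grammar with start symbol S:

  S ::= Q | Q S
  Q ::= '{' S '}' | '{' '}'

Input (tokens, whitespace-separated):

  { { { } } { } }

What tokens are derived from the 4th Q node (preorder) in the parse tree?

{ }

[S [Q { [S [Q { [S [Q { }]] }] [S [Q { }]]] }]]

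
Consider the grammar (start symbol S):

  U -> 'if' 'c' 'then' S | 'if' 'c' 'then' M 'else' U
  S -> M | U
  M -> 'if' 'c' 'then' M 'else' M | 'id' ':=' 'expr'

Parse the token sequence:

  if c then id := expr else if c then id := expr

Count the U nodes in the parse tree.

[S [U if c then [M id := expr] else [U if c then [S [M id := expr]]]]]

2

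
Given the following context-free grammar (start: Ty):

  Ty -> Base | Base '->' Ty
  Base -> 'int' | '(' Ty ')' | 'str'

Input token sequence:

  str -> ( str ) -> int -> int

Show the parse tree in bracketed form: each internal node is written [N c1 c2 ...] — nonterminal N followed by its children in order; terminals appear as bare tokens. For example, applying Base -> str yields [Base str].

[Ty [Base str] -> [Ty [Base ( [Ty [Base str]] )] -> [Ty [Base int] -> [Ty [Base int]]]]]

Ty
Base -> Ty
str -> Ty
str -> Base -> Ty
str -> ( Ty ) -> Ty
str -> ( Base ) -> Ty
str -> ( str ) -> Ty
str -> ( str ) -> Base -> Ty
str -> ( str ) -> int -> Ty
str -> ( str ) -> int -> Base
str -> ( str ) -> int -> int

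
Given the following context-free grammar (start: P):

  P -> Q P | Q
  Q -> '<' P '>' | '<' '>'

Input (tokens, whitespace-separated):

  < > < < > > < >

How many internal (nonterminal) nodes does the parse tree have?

8

[P [Q < >] [P [Q < [P [Q < >]] >] [P [Q < >]]]]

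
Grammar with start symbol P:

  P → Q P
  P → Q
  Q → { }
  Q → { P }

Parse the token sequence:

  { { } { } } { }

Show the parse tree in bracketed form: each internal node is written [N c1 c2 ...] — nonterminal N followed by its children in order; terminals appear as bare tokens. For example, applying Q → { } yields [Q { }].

[P [Q { [P [Q { }] [P [Q { }]]] }] [P [Q { }]]]

P
Q P
{ P } P
{ Q P } P
{ { } P } P
{ { } Q } P
{ { } { } } P
{ { } { } } Q
{ { } { } } { }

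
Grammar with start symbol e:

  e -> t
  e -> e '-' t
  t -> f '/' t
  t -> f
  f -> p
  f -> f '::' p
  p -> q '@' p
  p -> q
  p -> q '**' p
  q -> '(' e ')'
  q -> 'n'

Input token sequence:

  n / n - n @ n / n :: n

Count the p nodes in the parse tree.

6

[e [e [t [f [p [q n]]] / [t [f [p [q n]]]]]] - [t [f [p [q n] @ [p [q n]]]] / [t [f [f [p [q n]]] :: [p [q n]]]]]]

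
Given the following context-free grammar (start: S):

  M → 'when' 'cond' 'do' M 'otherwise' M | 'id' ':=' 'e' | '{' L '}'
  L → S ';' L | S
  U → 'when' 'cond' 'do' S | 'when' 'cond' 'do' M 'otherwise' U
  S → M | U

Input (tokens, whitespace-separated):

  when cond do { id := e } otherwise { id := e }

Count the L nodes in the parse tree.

[S [M when cond do [M { [L [S [M id := e]]] }] otherwise [M { [L [S [M id := e]]] }]]]

2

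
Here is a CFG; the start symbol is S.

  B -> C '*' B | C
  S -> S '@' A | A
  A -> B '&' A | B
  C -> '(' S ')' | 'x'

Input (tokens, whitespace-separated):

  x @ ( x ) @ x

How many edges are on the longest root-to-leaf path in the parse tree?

[S [S [S [A [B [C x]]]] @ [A [B [C ( [S [A [B [C x]]]] )]]]] @ [A [B [C x]]]]

9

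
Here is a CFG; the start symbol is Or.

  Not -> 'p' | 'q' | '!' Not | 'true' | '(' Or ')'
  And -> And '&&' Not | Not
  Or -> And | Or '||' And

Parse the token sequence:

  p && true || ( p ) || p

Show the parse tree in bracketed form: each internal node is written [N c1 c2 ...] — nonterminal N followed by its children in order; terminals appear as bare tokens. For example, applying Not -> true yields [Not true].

[Or [Or [Or [And [And [Not p]] && [Not true]]] || [And [Not ( [Or [And [Not p]]] )]]] || [And [Not p]]]

Or
Or || And
Or || And || And
And || And || And
And && Not || And || And
Not && Not || And || And
p && Not || And || And
p && true || And || And
p && true || Not || And
p && true || ( Or ) || And
p && true || ( And ) || And
p && true || ( Not ) || And
p && true || ( p ) || And
p && true || ( p ) || Not
p && true || ( p ) || p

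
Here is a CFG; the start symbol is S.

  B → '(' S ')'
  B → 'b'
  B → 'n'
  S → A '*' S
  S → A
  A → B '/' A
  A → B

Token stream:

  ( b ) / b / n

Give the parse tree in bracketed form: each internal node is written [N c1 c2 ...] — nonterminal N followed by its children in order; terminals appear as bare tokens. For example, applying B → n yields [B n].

[S [A [B ( [S [A [B b]]] )] / [A [B b] / [A [B n]]]]]

S
A
B / A
( S ) / A
( A ) / A
( B ) / A
( b ) / A
( b ) / B / A
( b ) / b / A
( b ) / b / B
( b ) / b / n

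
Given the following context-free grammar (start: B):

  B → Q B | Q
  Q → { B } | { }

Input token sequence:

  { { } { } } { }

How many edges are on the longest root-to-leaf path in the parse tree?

5

[B [Q { [B [Q { }] [B [Q { }]]] }] [B [Q { }]]]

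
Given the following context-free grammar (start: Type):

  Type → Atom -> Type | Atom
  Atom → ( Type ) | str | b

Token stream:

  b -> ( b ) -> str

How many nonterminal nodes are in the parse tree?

8

[Type [Atom b] -> [Type [Atom ( [Type [Atom b]] )] -> [Type [Atom str]]]]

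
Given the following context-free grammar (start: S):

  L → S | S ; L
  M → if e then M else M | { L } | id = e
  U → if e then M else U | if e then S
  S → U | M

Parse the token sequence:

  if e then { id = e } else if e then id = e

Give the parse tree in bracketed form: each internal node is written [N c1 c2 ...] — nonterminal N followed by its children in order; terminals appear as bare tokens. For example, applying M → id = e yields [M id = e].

[S [U if e then [M { [L [S [M id = e]]] }] else [U if e then [S [M id = e]]]]]

S
U
if e then M else U
if e then { L } else U
if e then { S } else U
if e then { M } else U
if e then { id = e } else U
if e then { id = e } else if e then S
if e then { id = e } else if e then M
if e then { id = e } else if e then id = e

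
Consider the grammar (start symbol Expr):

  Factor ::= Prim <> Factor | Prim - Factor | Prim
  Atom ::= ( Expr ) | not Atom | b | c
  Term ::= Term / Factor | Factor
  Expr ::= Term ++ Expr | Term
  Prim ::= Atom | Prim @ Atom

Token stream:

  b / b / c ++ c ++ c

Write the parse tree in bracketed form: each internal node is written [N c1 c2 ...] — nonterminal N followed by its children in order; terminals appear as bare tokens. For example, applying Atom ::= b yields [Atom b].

Expr
Term ++ Expr
Term / Factor ++ Expr
Term / Factor / Factor ++ Expr
Factor / Factor / Factor ++ Expr
Prim / Factor / Factor ++ Expr
Atom / Factor / Factor ++ Expr
b / Factor / Factor ++ Expr
b / Prim / Factor ++ Expr
b / Atom / Factor ++ Expr
b / b / Factor ++ Expr
b / b / Prim ++ Expr
b / b / Atom ++ Expr
b / b / c ++ Expr
b / b / c ++ Term ++ Expr
b / b / c ++ Factor ++ Expr
b / b / c ++ Prim ++ Expr
b / b / c ++ Atom ++ Expr
b / b / c ++ c ++ Expr
b / b / c ++ c ++ Term
b / b / c ++ c ++ Factor
b / b / c ++ c ++ Prim
b / b / c ++ c ++ Atom
b / b / c ++ c ++ c

[Expr [Term [Term [Term [Factor [Prim [Atom b]]]] / [Factor [Prim [Atom b]]]] / [Factor [Prim [Atom c]]]] ++ [Expr [Term [Factor [Prim [Atom c]]]] ++ [Expr [Term [Factor [Prim [Atom c]]]]]]]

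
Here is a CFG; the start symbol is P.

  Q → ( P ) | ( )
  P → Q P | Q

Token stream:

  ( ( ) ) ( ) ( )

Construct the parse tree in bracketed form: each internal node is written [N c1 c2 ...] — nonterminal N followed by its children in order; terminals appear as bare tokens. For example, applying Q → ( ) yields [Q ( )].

P
Q P
( P ) P
( Q ) P
( ( ) ) P
( ( ) ) Q P
( ( ) ) ( ) P
( ( ) ) ( ) Q
( ( ) ) ( ) ( )

[P [Q ( [P [Q ( )]] )] [P [Q ( )] [P [Q ( )]]]]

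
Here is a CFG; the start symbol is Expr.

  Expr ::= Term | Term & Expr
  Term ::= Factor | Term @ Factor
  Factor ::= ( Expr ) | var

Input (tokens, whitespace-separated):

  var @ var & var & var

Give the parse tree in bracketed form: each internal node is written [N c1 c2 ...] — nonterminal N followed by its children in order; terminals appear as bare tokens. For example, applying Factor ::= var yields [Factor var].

Expr
Term & Expr
Term @ Factor & Expr
Factor @ Factor & Expr
var @ Factor & Expr
var @ var & Expr
var @ var & Term & Expr
var @ var & Factor & Expr
var @ var & var & Expr
var @ var & var & Term
var @ var & var & Factor
var @ var & var & var

[Expr [Term [Term [Factor var]] @ [Factor var]] & [Expr [Term [Factor var]] & [Expr [Term [Factor var]]]]]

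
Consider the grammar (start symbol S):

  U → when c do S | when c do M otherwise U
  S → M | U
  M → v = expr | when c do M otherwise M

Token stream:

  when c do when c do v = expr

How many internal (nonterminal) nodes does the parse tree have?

6

[S [U when c do [S [U when c do [S [M v = expr]]]]]]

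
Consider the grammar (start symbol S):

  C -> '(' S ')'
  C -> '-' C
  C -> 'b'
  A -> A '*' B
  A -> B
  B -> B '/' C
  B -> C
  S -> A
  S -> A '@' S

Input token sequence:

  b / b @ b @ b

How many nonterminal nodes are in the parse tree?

[S [A [B [B [C b]] / [C b]]] @ [S [A [B [C b]]] @ [S [A [B [C b]]]]]]

14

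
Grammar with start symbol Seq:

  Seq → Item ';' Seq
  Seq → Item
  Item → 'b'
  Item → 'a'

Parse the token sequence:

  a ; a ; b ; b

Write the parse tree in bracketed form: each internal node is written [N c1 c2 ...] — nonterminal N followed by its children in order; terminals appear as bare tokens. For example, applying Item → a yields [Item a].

[Seq [Item a] ; [Seq [Item a] ; [Seq [Item b] ; [Seq [Item b]]]]]

Seq
Item ; Seq
a ; Seq
a ; Item ; Seq
a ; a ; Seq
a ; a ; Item ; Seq
a ; a ; b ; Seq
a ; a ; b ; Item
a ; a ; b ; b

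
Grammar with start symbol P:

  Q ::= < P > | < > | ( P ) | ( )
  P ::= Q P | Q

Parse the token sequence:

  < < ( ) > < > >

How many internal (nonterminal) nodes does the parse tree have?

[P [Q < [P [Q < [P [Q ( )]] >] [P [Q < >]]] >]]

8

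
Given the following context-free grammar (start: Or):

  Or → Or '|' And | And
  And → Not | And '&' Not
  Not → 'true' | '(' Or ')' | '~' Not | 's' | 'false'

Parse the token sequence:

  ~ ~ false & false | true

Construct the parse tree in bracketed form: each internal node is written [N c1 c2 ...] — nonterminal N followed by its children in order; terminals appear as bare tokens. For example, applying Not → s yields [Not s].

[Or [Or [And [And [Not ~ [Not ~ [Not false]]]] & [Not false]]] | [And [Not true]]]

Or
Or | And
And | And
And & Not | And
Not & Not | And
~ Not & Not | And
~ ~ Not & Not | And
~ ~ false & Not | And
~ ~ false & false | And
~ ~ false & false | Not
~ ~ false & false | true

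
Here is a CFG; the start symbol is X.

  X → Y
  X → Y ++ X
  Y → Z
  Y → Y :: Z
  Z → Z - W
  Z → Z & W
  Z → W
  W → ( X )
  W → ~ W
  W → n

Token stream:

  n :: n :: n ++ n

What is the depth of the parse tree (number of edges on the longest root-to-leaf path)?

[X [Y [Y [Y [Z [W n]]] :: [Z [W n]]] :: [Z [W n]]] ++ [X [Y [Z [W n]]]]]

6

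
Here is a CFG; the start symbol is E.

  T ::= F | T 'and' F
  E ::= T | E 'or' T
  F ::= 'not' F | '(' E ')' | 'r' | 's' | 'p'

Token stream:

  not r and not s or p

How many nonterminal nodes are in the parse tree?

10

[E [E [T [T [F not [F r]]] and [F not [F s]]]] or [T [F p]]]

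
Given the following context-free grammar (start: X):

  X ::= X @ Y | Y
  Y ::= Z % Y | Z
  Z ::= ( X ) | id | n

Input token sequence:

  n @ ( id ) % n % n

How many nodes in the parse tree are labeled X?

3

[X [X [Y [Z n]]] @ [Y [Z ( [X [Y [Z id]]] )] % [Y [Z n] % [Y [Z n]]]]]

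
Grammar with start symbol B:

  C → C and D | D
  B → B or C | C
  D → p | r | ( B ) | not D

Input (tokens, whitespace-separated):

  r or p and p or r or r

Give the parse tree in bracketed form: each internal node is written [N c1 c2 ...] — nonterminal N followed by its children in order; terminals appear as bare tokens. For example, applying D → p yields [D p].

[B [B [B [B [C [D r]]] or [C [C [D p]] and [D p]]] or [C [D r]]] or [C [D r]]]

B
B or C
B or C or C
B or C or C or C
C or C or C or C
D or C or C or C
r or C or C or C
r or C and D or C or C
r or D and D or C or C
r or p and D or C or C
r or p and p or C or C
r or p and p or D or C
r or p and p or r or C
r or p and p or r or D
r or p and p or r or r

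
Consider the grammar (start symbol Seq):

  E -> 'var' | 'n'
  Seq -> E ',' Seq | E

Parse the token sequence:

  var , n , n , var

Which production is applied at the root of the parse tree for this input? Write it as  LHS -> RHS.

[Seq [E var] , [Seq [E n] , [Seq [E n] , [Seq [E var]]]]]

Seq -> E ',' Seq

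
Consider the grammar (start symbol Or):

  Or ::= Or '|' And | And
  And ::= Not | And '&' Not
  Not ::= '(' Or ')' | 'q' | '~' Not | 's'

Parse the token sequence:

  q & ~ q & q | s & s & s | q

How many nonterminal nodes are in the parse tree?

[Or [Or [Or [And [And [And [Not q]] & [Not ~ [Not q]]] & [Not q]]] | [And [And [And [Not s]] & [Not s]] & [Not s]]] | [And [Not q]]]

18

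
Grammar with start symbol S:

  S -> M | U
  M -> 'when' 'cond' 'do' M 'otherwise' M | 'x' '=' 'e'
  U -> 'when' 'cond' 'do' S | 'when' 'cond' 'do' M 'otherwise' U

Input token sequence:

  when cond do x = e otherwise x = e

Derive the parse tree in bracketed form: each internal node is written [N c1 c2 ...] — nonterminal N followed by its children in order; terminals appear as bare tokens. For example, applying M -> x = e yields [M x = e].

S
M
when cond do M otherwise M
when cond do x = e otherwise M
when cond do x = e otherwise x = e

[S [M when cond do [M x = e] otherwise [M x = e]]]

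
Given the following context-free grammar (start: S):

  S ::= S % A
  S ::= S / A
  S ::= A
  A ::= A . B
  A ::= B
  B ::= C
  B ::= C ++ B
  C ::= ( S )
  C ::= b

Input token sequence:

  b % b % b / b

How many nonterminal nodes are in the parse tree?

[S [S [S [S [A [B [C b]]]] % [A [B [C b]]]] % [A [B [C b]]]] / [A [B [C b]]]]

16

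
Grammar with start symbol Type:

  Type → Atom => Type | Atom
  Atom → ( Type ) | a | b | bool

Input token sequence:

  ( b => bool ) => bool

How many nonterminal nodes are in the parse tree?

8

[Type [Atom ( [Type [Atom b] => [Type [Atom bool]]] )] => [Type [Atom bool]]]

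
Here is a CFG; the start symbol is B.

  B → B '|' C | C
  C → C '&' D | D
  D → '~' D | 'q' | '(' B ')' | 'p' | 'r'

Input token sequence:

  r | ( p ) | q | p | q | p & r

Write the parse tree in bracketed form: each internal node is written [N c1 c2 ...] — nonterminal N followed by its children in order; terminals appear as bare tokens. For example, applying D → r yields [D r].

[B [B [B [B [B [B [C [D r]]] | [C [D ( [B [C [D p]]] )]]] | [C [D q]]] | [C [D p]]] | [C [D q]]] | [C [C [D p]] & [D r]]]

B
B | C
B | C | C
B | C | C | C
B | C | C | C | C
B | C | C | C | C | C
C | C | C | C | C | C
D | C | C | C | C | C
r | C | C | C | C | C
r | D | C | C | C | C
r | ( B ) | C | C | C | C
r | ( C ) | C | C | C | C
r | ( D ) | C | C | C | C
r | ( p ) | C | C | C | C
r | ( p ) | D | C | C | C
r | ( p ) | q | C | C | C
r | ( p ) | q | D | C | C
r | ( p ) | q | p | C | C
r | ( p ) | q | p | D | C
r | ( p ) | q | p | q | C
r | ( p ) | q | p | q | C & D
r | ( p ) | q | p | q | D & D
r | ( p ) | q | p | q | p & D
r | ( p ) | q | p | q | p & r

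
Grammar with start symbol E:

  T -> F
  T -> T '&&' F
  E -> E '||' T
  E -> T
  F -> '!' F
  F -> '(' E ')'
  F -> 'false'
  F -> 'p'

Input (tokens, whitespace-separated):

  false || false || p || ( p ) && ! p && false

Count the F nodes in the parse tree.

8

[E [E [E [E [T [F false]]] || [T [F false]]] || [T [F p]]] || [T [T [T [F ( [E [T [F p]]] )]] && [F ! [F p]]] && [F false]]]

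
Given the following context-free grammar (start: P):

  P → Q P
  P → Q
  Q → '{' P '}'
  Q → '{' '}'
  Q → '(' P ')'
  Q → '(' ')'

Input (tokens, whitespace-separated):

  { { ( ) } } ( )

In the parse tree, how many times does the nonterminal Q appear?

4

[P [Q { [P [Q { [P [Q ( )]] }]] }] [P [Q ( )]]]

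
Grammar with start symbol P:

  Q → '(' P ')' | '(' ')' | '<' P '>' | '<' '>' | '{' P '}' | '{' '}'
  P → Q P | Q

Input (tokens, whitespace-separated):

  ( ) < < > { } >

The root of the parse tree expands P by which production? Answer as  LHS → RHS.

P → Q P

[P [Q ( )] [P [Q < [P [Q < >] [P [Q { }]]] >]]]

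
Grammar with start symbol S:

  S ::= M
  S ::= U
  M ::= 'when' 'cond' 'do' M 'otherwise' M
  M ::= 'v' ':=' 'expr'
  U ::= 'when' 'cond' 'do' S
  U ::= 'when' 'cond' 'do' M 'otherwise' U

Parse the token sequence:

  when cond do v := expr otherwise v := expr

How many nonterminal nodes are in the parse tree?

[S [M when cond do [M v := expr] otherwise [M v := expr]]]

4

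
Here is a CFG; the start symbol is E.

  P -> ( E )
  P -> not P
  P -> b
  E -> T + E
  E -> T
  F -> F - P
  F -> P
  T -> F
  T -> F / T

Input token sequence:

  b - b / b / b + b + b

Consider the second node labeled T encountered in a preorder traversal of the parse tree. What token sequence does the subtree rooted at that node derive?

[E [T [F [F [P b]] - [P b]] / [T [F [P b]] / [T [F [P b]]]]] + [E [T [F [P b]]] + [E [T [F [P b]]]]]]

b / b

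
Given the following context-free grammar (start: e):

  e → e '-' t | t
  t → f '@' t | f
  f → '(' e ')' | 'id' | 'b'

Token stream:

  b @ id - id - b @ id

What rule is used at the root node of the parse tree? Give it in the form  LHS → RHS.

[e [e [e [t [f b] @ [t [f id]]]] - [t [f id]]] - [t [f b] @ [t [f id]]]]

e → e '-' t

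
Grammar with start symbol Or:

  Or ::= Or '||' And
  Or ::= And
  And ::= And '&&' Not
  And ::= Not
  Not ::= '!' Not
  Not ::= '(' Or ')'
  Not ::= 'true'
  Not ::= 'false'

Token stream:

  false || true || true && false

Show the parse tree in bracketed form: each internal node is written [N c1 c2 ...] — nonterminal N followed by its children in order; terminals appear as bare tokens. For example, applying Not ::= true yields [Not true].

[Or [Or [Or [And [Not false]]] || [And [Not true]]] || [And [And [Not true]] && [Not false]]]

Or
Or || And
Or || And || And
And || And || And
Not || And || And
false || And || And
false || Not || And
false || true || And
false || true || And && Not
false || true || Not && Not
false || true || true && Not
false || true || true && false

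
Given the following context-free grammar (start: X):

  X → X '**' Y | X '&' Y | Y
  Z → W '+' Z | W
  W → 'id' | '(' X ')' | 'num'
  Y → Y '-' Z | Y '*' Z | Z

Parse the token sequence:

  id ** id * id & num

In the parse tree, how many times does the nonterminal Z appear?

[X [X [X [Y [Z [W id]]]] ** [Y [Y [Z [W id]]] * [Z [W id]]]] & [Y [Z [W num]]]]

4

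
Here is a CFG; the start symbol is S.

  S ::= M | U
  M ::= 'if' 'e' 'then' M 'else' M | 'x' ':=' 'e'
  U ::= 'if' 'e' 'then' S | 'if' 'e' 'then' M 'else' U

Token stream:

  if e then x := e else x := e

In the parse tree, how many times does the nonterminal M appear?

3

[S [M if e then [M x := e] else [M x := e]]]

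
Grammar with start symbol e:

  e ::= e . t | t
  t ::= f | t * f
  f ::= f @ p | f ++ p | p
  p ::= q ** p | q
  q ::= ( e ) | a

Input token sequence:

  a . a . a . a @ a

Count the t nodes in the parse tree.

4

[e [e [e [e [t [f [p [q a]]]]] . [t [f [p [q a]]]]] . [t [f [p [q a]]]]] . [t [f [f [p [q a]]] @ [p [q a]]]]]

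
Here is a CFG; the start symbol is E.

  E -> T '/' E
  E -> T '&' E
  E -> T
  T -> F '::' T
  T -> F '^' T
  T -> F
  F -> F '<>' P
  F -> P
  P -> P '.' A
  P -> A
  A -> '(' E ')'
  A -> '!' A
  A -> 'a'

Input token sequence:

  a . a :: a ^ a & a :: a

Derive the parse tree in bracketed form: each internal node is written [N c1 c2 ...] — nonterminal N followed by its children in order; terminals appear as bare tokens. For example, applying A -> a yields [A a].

[E [T [F [P [P [A a]] . [A a]]] :: [T [F [P [A a]]] ^ [T [F [P [A a]]]]]] & [E [T [F [P [A a]]] :: [T [F [P [A a]]]]]]]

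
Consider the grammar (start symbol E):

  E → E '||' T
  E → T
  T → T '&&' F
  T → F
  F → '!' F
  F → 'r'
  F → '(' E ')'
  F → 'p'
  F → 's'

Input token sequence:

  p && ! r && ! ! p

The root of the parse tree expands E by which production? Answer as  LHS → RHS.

E → T

[E [T [T [T [F p]] && [F ! [F r]]] && [F ! [F ! [F p]]]]]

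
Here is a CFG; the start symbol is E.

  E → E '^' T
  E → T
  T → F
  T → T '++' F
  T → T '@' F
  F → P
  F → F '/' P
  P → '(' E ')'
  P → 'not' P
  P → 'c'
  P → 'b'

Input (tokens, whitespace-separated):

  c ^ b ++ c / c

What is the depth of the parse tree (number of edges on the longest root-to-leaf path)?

[E [E [T [F [P c]]]] ^ [T [T [F [P b]]] ++ [F [F [P c]] / [P c]]]]

5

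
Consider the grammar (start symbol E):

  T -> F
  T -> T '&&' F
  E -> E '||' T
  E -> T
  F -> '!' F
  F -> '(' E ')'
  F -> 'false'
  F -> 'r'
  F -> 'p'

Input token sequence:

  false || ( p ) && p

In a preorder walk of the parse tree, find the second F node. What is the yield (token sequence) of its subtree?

( p )

[E [E [T [F false]]] || [T [T [F ( [E [T [F p]]] )]] && [F p]]]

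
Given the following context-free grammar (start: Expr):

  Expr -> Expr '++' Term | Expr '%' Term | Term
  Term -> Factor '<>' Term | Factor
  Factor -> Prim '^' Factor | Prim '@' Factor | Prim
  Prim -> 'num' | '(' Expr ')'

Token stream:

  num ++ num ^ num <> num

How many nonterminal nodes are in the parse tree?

[Expr [Expr [Term [Factor [Prim num]]]] ++ [Term [Factor [Prim num] ^ [Factor [Prim num]]] <> [Term [Factor [Prim num]]]]]

13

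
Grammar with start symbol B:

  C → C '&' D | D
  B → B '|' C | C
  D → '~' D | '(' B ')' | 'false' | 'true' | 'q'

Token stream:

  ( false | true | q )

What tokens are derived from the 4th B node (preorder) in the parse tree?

[B [C [D ( [B [B [B [C [D false]]] | [C [D true]]] | [C [D q]]] )]]]

false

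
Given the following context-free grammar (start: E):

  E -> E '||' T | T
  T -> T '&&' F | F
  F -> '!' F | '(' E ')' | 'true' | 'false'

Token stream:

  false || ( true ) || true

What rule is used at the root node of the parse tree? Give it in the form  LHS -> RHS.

[E [E [E [T [F false]]] || [T [F ( [E [T [F true]]] )]]] || [T [F true]]]

E -> E '||' T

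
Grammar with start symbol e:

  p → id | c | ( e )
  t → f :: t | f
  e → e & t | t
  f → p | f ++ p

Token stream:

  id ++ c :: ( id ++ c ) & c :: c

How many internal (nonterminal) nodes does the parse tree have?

22

[e [e [t [f [f [p id]] ++ [p c]] :: [t [f [p ( [e [t [f [f [p id]] ++ [p c]]]] )]]]]] & [t [f [p c]] :: [t [f [p c]]]]]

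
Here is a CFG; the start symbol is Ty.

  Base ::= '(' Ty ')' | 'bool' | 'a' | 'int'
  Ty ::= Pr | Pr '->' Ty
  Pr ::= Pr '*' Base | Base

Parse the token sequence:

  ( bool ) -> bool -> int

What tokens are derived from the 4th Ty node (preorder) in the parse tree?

int

[Ty [Pr [Base ( [Ty [Pr [Base bool]]] )]] -> [Ty [Pr [Base bool]] -> [Ty [Pr [Base int]]]]]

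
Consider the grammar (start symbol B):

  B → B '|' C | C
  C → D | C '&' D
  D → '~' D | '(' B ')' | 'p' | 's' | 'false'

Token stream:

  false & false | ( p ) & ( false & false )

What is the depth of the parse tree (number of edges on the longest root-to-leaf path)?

7

[B [B [C [C [D false]] & [D false]]] | [C [C [D ( [B [C [D p]]] )]] & [D ( [B [C [C [D false]] & [D false]]] )]]]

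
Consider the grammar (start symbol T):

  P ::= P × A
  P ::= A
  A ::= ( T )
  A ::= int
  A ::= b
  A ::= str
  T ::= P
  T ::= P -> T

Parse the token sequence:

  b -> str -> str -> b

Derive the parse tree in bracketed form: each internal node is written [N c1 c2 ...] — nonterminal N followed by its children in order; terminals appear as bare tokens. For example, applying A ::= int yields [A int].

T
P -> T
A -> T
b -> T
b -> P -> T
b -> A -> T
b -> str -> T
b -> str -> P -> T
b -> str -> A -> T
b -> str -> str -> T
b -> str -> str -> P
b -> str -> str -> A
b -> str -> str -> b

[T [P [A b]] -> [T [P [A str]] -> [T [P [A str]] -> [T [P [A b]]]]]]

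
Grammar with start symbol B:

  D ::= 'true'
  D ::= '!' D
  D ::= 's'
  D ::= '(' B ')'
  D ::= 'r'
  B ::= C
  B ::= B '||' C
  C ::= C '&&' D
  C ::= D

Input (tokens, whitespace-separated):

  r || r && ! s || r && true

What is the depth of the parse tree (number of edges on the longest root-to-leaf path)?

5

[B [B [B [C [D r]]] || [C [C [D r]] && [D ! [D s]]]] || [C [C [D r]] && [D true]]]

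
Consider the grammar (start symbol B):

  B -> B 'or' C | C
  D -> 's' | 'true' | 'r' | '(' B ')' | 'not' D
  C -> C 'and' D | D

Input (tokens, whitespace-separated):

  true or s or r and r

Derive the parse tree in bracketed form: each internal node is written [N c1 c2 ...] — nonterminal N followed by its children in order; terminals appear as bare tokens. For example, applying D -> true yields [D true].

[B [B [B [C [D true]]] or [C [D s]]] or [C [C [D r]] and [D r]]]

B
B or C
B or C or C
C or C or C
D or C or C
true or C or C
true or D or C
true or s or C
true or s or C and D
true or s or D and D
true or s or r and D
true or s or r and r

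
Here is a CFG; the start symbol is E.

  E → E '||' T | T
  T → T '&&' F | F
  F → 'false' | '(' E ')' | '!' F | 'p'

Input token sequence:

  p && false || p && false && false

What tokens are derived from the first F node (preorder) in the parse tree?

[E [E [T [T [F p]] && [F false]]] || [T [T [T [F p]] && [F false]] && [F false]]]

p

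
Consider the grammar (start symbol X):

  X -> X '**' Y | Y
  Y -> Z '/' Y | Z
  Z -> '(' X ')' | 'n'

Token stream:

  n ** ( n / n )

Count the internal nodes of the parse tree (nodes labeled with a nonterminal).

11

[X [X [Y [Z n]]] ** [Y [Z ( [X [Y [Z n] / [Y [Z n]]]] )]]]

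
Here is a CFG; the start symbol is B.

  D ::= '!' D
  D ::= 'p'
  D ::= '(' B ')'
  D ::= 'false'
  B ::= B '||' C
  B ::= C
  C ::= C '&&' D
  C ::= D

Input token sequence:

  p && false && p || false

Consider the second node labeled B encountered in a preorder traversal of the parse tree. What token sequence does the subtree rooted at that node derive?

[B [B [C [C [C [D p]] && [D false]] && [D p]]] || [C [D false]]]

p && false && p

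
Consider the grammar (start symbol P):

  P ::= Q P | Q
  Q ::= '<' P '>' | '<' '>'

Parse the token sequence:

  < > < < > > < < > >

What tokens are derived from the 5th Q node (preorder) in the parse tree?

< >

[P [Q < >] [P [Q < [P [Q < >]] >] [P [Q < [P [Q < >]] >]]]]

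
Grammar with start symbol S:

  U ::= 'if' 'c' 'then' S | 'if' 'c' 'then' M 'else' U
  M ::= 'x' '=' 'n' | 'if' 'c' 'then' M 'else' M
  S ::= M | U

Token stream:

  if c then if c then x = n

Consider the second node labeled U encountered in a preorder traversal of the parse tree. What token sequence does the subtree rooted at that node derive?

[S [U if c then [S [U if c then [S [M x = n]]]]]]

if c then x = n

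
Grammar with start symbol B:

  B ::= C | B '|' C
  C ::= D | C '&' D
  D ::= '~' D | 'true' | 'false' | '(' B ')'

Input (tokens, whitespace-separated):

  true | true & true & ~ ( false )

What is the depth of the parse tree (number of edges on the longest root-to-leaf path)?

7

[B [B [C [D true]]] | [C [C [C [D true]] & [D true]] & [D ~ [D ( [B [C [D false]]] )]]]]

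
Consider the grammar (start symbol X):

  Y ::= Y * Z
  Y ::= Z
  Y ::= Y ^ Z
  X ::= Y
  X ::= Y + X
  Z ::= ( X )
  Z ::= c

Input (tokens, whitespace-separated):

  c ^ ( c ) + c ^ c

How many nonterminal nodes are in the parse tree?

[X [Y [Y [Z c]] ^ [Z ( [X [Y [Z c]]] )]] + [X [Y [Y [Z c]] ^ [Z c]]]]

13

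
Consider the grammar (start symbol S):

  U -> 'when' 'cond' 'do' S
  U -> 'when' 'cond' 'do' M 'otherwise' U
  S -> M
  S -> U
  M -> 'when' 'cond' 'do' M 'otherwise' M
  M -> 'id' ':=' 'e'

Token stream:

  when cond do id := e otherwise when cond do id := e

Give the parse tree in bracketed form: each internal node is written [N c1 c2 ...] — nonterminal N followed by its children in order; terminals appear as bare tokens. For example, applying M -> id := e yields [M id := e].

S
U
when cond do M otherwise U
when cond do id := e otherwise U
when cond do id := e otherwise when cond do S
when cond do id := e otherwise when cond do M
when cond do id := e otherwise when cond do id := e

[S [U when cond do [M id := e] otherwise [U when cond do [S [M id := e]]]]]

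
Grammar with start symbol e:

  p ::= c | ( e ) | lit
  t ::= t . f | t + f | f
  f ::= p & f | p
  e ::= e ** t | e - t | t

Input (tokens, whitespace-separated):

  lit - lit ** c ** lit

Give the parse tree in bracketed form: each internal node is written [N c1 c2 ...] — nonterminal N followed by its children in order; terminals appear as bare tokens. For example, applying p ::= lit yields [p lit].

e
e ** t
e ** t ** t
e - t ** t ** t
t - t ** t ** t
f - t ** t ** t
p - t ** t ** t
lit - t ** t ** t
lit - f ** t ** t
lit - p ** t ** t
lit - lit ** t ** t
lit - lit ** f ** t
lit - lit ** p ** t
lit - lit ** c ** t
lit - lit ** c ** f
lit - lit ** c ** p
lit - lit ** c ** lit

[e [e [e [e [t [f [p lit]]]] - [t [f [p lit]]]] ** [t [f [p c]]]] ** [t [f [p lit]]]]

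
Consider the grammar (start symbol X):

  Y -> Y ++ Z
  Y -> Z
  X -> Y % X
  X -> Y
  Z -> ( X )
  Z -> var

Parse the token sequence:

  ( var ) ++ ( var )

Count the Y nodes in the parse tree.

[X [Y [Y [Z ( [X [Y [Z var]]] )]] ++ [Z ( [X [Y [Z var]]] )]]]

4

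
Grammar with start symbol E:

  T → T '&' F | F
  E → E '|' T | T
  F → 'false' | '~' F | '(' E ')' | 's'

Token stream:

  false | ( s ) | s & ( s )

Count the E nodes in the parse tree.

5

[E [E [E [T [F false]]] | [T [F ( [E [T [F s]]] )]]] | [T [T [F s]] & [F ( [E [T [F s]]] )]]]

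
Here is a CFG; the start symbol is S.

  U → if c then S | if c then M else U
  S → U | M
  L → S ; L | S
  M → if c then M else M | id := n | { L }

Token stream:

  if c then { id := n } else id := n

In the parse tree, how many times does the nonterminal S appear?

[S [M if c then [M { [L [S [M id := n]]] }] else [M id := n]]]

2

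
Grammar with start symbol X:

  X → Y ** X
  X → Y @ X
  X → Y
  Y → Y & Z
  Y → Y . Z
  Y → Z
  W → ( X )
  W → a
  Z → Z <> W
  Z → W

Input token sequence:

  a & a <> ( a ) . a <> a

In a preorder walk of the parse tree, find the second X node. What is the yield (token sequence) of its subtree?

a

[X [Y [Y [Y [Z [W a]]] & [Z [Z [W a]] <> [W ( [X [Y [Z [W a]]]] )]]] . [Z [Z [W a]] <> [W a]]]]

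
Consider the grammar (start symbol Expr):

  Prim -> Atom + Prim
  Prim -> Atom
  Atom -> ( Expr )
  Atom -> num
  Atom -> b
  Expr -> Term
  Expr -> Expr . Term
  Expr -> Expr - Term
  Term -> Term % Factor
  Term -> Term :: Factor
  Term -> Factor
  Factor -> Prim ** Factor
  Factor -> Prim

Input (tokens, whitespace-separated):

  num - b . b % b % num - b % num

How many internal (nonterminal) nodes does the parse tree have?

32

[Expr [Expr [Expr [Expr [Term [Factor [Prim [Atom num]]]]] - [Term [Factor [Prim [Atom b]]]]] . [Term [Term [Term [Factor [Prim [Atom b]]]] % [Factor [Prim [Atom b]]]] % [Factor [Prim [Atom num]]]]] - [Term [Term [Factor [Prim [Atom b]]]] % [Factor [Prim [Atom num]]]]]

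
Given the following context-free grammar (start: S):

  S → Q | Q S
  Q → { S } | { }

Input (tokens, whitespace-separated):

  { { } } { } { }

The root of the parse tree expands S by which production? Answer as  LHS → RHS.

[S [Q { [S [Q { }]] }] [S [Q { }] [S [Q { }]]]]

S → Q S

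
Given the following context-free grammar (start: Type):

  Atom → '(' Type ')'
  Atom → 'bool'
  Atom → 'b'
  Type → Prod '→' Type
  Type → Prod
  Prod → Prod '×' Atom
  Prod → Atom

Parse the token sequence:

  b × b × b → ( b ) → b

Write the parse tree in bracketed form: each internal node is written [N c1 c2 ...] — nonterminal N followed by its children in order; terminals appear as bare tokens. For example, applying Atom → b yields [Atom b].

[Type [Prod [Prod [Prod [Atom b]] × [Atom b]] × [Atom b]] → [Type [Prod [Atom ( [Type [Prod [Atom b]]] )]] → [Type [Prod [Atom b]]]]]

Type
Prod → Type
Prod × Atom → Type
Prod × Atom × Atom → Type
Atom × Atom × Atom → Type
b × Atom × Atom → Type
b × b × Atom → Type
b × b × b → Type
b × b × b → Prod → Type
b × b × b → Atom → Type
b × b × b → ( Type ) → Type
b × b × b → ( Prod ) → Type
b × b × b → ( Atom ) → Type
b × b × b → ( b ) → Type
b × b × b → ( b ) → Prod
b × b × b → ( b ) → Atom
b × b × b → ( b ) → b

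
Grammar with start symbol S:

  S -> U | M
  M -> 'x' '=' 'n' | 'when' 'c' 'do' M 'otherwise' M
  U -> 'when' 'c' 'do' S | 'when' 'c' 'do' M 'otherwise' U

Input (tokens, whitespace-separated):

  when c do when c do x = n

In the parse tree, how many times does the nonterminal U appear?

2

[S [U when c do [S [U when c do [S [M x = n]]]]]]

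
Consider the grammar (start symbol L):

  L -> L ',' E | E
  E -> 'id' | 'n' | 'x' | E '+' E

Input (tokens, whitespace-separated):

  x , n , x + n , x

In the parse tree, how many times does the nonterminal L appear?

[L [L [L [L [E x]] , [E n]] , [E [E x] + [E n]]] , [E x]]

4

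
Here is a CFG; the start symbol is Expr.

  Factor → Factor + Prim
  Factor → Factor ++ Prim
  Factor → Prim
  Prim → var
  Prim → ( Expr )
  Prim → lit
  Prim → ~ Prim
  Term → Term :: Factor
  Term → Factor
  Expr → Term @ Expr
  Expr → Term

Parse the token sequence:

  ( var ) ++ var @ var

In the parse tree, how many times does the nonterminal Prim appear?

[Expr [Term [Factor [Factor [Prim ( [Expr [Term [Factor [Prim var]]]] )]] ++ [Prim var]]] @ [Expr [Term [Factor [Prim var]]]]]

4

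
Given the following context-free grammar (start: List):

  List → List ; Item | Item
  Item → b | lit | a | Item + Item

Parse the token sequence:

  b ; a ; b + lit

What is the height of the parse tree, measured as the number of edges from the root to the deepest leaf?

4

[List [List [List [Item b]] ; [Item a]] ; [Item [Item b] + [Item lit]]]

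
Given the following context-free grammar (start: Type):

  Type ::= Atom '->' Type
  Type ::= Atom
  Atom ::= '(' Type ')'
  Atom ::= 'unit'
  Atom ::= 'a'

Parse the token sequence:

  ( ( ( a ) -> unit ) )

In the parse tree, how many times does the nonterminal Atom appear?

5

[Type [Atom ( [Type [Atom ( [Type [Atom ( [Type [Atom a]] )] -> [Type [Atom unit]]] )]] )]]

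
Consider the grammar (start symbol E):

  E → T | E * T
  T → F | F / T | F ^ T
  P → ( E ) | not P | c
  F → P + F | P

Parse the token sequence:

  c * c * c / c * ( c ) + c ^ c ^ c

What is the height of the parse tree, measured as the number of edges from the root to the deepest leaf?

[E [E [E [E [T [F [P c]]]] * [T [F [P c]]]] * [T [F [P c]] / [T [F [P c]]]]] * [T [F [P ( [E [T [F [P c]]]] )] + [F [P c]]] ^ [T [F [P c]] ^ [T [F [P c]]]]]]

8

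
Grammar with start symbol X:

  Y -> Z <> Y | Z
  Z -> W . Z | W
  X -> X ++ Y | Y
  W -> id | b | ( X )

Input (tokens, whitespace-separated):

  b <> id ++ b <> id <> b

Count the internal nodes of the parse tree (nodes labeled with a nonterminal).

17

[X [X [Y [Z [W b]] <> [Y [Z [W id]]]]] ++ [Y [Z [W b]] <> [Y [Z [W id]] <> [Y [Z [W b]]]]]]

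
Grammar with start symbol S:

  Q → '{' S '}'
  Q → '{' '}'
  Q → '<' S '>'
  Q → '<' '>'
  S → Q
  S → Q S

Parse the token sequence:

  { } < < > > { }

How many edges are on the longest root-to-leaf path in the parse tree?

[S [Q { }] [S [Q < [S [Q < >]] >] [S [Q { }]]]]

5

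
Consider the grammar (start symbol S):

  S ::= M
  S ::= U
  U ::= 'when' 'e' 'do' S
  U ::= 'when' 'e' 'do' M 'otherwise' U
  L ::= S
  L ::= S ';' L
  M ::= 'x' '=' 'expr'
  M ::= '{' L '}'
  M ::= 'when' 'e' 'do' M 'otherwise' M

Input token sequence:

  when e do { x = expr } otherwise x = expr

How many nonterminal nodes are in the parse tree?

[S [M when e do [M { [L [S [M x = expr]]] }] otherwise [M x = expr]]]

7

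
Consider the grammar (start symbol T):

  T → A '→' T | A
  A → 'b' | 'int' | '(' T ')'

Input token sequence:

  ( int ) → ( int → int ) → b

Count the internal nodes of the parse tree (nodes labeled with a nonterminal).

12

[T [A ( [T [A int]] )] → [T [A ( [T [A int] → [T [A int]]] )] → [T [A b]]]]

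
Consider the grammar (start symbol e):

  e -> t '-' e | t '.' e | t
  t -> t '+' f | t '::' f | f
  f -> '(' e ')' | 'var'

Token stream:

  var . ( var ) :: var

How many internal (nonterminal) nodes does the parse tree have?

11

[e [t [f var]] . [e [t [t [f ( [e [t [f var]]] )]] :: [f var]]]]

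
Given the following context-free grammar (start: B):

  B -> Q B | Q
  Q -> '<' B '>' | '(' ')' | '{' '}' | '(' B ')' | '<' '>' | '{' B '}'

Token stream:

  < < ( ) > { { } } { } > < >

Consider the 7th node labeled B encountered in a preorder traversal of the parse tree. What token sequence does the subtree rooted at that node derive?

< >

[B [Q < [B [Q < [B [Q ( )]] >] [B [Q { [B [Q { }]] }] [B [Q { }]]]] >] [B [Q < >]]]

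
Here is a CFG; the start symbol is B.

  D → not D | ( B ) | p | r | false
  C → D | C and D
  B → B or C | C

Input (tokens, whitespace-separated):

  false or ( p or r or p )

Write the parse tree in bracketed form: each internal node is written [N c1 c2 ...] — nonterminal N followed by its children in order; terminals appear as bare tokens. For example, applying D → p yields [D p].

[B [B [C [D false]]] or [C [D ( [B [B [B [C [D p]]] or [C [D r]]] or [C [D p]]] )]]]

B
B or C
C or C
D or C
false or C
false or D
false or ( B )
false or ( B or C )
false or ( B or C or C )
false or ( C or C or C )
false or ( D or C or C )
false or ( p or C or C )
false or ( p or D or C )
false or ( p or r or C )
false or ( p or r or D )
false or ( p or r or p )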